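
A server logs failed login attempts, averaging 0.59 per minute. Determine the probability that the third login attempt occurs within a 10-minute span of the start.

Over the interval, μ = 0.59 × 10 = 5.9 (a 10-minute span = 10 minutes).
The third arrival falls in the interval iff at least 3 events occur there: P(S_3 ≤ t) = P(N ≥ 3) = 1 − P(N ≤ 2) ≈ 0.9334.

0.9334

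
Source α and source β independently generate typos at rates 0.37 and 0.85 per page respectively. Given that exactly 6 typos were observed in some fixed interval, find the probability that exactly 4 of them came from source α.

Given the total, each event is independently from source α with probability p = λ_α/(λ_α+λ_β) = 0.37/1.22 ≈ 0.3033.
So K ~ Binomial(6, 0.37/1.22): P(K = 4) = C(6,4) · (0.37/1.22)^4 · (0.85/1.22)^2 ≈ 0.0616.

0.0616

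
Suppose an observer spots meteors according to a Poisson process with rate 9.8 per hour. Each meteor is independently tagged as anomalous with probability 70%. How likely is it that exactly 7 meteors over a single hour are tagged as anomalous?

0.1488

Thinning: the meteors that are tagged as anomalous themselves form a Poisson process with rate 0.7 × 9.8 = 6.86 per hour.
So μ = 6.86.
P(N = 7) = e^(−6.86) · 6.86^7/7! ≈ 0.1488.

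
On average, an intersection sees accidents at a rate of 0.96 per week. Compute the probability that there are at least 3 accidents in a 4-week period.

0.7375

Over the interval, μ = 0.96 × 4 = 3.84 (a 4-week period = 4 weeks).
P(N ≥ 3) = 1 − P(N ≤ 2) = 1 − Σ_{j=0}^{2} e^(−μ) μ^j/j! ≈ 0.7375.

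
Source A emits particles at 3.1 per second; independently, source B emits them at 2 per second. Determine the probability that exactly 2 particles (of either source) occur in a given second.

Independent Poisson processes superpose: combined rate λ = 3.1 + 2 = 5.1 per second.
So μ = 5.1.
P(N = 2) = e^(−5.1) · 5.1^2/2! ≈ 0.0793.

0.0793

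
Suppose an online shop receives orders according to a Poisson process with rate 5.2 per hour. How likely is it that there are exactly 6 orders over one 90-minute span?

0.1282

Over the interval, μ = 5.2 × 1.5 = 7.8 (a 90-minute span = 1.5 hours).
P(N = 6) = e^(−μ) μ^6/6! = e^(−7.8) · 7.8^6/720 ≈ 0.1282.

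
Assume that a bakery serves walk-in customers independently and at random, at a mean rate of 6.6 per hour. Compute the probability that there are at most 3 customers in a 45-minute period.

0.2721

Over the interval, μ = 6.6 × 0.75 = 4.95 (a 45-minute period = 0.75 hours).
P(N ≤ 3) = Σ_{j=0}^{3} e^(−μ) μ^j/j! ≈ 0.2721.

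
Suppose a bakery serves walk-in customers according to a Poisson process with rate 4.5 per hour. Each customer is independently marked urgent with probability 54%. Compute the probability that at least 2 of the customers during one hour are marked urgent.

0.6980

Thinning: the customers that are marked urgent themselves form a Poisson process with rate 0.54 × 4.5 = 2.43 per hour.
So μ = 2.43.
P(N ≥ 2) = 1 − P(N ≤ 1) ≈ 0.6980.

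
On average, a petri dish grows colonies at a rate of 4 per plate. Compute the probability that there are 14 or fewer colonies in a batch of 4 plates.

Over the interval, μ = 4 × 4 = 16 (a batch of 4 plates = 4 plates).
P(N ≤ 14) = Σ_{j=0}^{14} e^(−μ) μ^j/j! ≈ 0.3675.

0.3675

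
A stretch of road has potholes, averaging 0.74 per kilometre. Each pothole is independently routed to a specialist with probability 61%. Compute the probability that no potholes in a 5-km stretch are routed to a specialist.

0.1047

Thinning: the potholes that are routed to a specialist themselves form a Poisson process with rate 0.61 × 0.74 = 0.4514 per kilometre.
Over the interval, μ = 0.4514 × 5 = 2.257 (a 5-km stretch = 5 kilometres).
P(N = 0) = e^(−2.257) · 2.257^0/0! ≈ 0.1047.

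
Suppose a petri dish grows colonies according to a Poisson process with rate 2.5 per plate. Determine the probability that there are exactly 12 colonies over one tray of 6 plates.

Over the interval, μ = 2.5 × 6 = 15 (a tray of 6 plates = 6 plates).
P(N = 12) = e^(−μ) μ^12/12! = e^(−15) · 15^12/479001600 ≈ 0.0829.

0.0829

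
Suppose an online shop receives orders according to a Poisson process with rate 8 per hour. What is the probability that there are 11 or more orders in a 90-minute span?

0.6528

Over the interval, μ = 8 × 1.5 = 12 (a 90-minute span = 1.5 hours).
P(N ≥ 11) = 1 − P(N ≤ 10) = 1 − Σ_{j=0}^{10} e^(−μ) μ^j/j! ≈ 0.6528.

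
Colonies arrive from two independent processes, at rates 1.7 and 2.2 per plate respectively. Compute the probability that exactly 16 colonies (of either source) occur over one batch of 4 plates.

Independent Poisson processes superpose: combined rate λ = 1.7 + 2.2 = 3.9 per plate.
Over the interval, μ = 3.9 × 4 = 15.6 (a batch of 4 plates = 4 plates).
P(N = 16) = e^(−15.6) · 15.6^16/16! ≈ 0.0987.

0.0987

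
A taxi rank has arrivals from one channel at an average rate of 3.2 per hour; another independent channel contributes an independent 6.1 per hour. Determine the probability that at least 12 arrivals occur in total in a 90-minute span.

Independent Poisson processes superpose: combined rate λ = 3.2 + 6.1 = 9.3 per hour.
Over the interval, μ = 9.3 × 1.5 = 13.95 (a 90-minute span = 1.5 hours).
P(N ≥ 12) = 1 − P(N ≤ 11) ≈ 0.7357.

0.7357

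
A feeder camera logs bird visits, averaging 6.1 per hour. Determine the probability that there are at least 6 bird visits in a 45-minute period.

Over the interval, μ = 6.1 × 0.75 = 4.575 (a 45-minute period = 0.75 hours).
P(N ≥ 6) = 1 − P(N ≤ 5) = 1 − Σ_{j=0}^{5} e^(−μ) μ^j/j! ≈ 0.3099.

0.3099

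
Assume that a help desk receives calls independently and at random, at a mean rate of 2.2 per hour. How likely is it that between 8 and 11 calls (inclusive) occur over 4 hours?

Over the interval, μ = 2.2 × 4 = 8.8 (4 hours).
P(8 ≤ N ≤ 11) = Σ_{j=8}^{11} e^(−8.8) · 8.8^j/j! ≈ 0.4741.

0.4741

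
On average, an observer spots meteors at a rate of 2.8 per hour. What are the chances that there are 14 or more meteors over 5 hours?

0.5356

Over the interval, μ = 2.8 × 5 = 14 (5 hours).
P(N ≥ 14) = 1 − P(N ≤ 13) = 1 − Σ_{j=0}^{13} e^(−μ) μ^j/j! ≈ 0.5356.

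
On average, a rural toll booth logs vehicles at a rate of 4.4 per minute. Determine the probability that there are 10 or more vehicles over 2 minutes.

0.3863

Over the interval, μ = 4.4 × 2 = 8.8 (2 minutes).
P(N ≥ 10) = 1 − P(N ≤ 9) = 1 − Σ_{j=0}^{9} e^(−μ) μ^j/j! ≈ 0.3863.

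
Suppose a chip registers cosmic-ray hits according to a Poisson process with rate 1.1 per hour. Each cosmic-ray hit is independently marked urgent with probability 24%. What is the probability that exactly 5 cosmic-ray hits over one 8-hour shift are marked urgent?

Thinning: the cosmic-ray hits that are marked urgent themselves form a Poisson process with rate 0.24 × 1.1 = 0.264 per hour.
Over the interval, μ = 0.264 × 8 = 2.112 (an 8-hour shift = 8 hours).
P(N = 5) = e^(−2.112) · 2.112^5/5! ≈ 0.0424.

0.0424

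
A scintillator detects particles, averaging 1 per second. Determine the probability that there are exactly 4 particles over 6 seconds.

Over the interval, μ = 1 × 6 = 6 (6 seconds).
P(N = 4) = e^(−μ) μ^4/4! = e^(−6) · 6^4/24 ≈ 0.1339.

0.1339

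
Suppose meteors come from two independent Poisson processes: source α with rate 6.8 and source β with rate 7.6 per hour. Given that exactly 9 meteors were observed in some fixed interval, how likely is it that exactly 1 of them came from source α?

0.0256

Given the total, each event is independently from source α with probability p = λ_α/(λ_α+λ_β) = 6.8/14.4 ≈ 0.4722.
So K ~ Binomial(9, 6.8/14.4): P(K = 1) = C(9,1) · (6.8/14.4)^1 · (7.6/14.4)^8 ≈ 0.0256.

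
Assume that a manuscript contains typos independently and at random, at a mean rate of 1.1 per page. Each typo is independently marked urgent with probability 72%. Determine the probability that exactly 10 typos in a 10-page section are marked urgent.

0.0972

Thinning: the typos that are marked urgent themselves form a Poisson process with rate 0.72 × 1.1 = 0.792 per page.
Over the interval, μ = 0.792 × 10 = 7.92 (a 10-page section = 10 pages).
P(N = 10) = e^(−7.92) · 7.92^10/10! ≈ 0.0972.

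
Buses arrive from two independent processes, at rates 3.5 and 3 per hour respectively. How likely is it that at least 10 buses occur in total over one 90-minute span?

Independent Poisson processes superpose: combined rate λ = 3.5 + 3 = 6.5 per hour.
Over the interval, μ = 6.5 × 1.5 = 9.75 (a 90-minute span = 1.5 hours).
P(N ≥ 10) = 1 − P(N ≤ 9) ≈ 0.5104.

0.5104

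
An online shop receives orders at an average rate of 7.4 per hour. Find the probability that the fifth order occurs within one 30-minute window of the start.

0.3128

Over the interval, μ = 7.4 × 0.5 = 3.7 (a 30-minute window = 0.5 hours).
The fifth arrival falls in the interval iff at least 5 events occur there: P(S_5 ≤ t) = P(N ≥ 5) = 1 − P(N ≤ 4) ≈ 0.3128.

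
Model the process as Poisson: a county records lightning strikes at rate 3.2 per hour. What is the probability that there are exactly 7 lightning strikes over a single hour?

With mean μ = 3.2 per hour,
P(N = 7) = e^(−μ) μ^7/7! = e^(−3.2) · 3.2^7/5040 ≈ 0.0278.

0.0278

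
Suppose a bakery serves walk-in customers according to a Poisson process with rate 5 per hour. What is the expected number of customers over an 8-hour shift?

E[N] = λt = 5 × 8 = 40 (an 8-hour shift = 8 hours).

40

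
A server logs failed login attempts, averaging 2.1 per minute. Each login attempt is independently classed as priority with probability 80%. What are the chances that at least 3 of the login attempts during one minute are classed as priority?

0.2375

Thinning: the login attempts that are classed as priority themselves form a Poisson process with rate 0.8 × 2.1 = 1.68 per minute.
So μ = 1.68.
P(N ≥ 3) = 1 − P(N ≤ 2) ≈ 0.2375.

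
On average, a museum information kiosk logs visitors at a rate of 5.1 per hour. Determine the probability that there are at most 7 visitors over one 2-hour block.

Over the interval, μ = 5.1 × 2 = 10.2 (a 2-hour block = 2 hours).
P(N ≤ 7) = Σ_{j=0}^{7} e^(−μ) μ^j/j! ≈ 0.2027.

0.2027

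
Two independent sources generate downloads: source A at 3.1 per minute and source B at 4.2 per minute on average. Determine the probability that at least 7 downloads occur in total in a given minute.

Independent Poisson processes superpose: combined rate λ = 3.1 + 4.2 = 7.3 per minute.
So μ = 7.3.
P(N ≥ 7) = 1 − P(N ≤ 6) ≈ 0.5940.

0.5940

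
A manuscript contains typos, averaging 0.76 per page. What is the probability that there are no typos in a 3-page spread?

Over the interval, μ = 0.76 × 3 = 2.28 (a 3-page spread = 3 pages).
P(N = 0) = e^(−μ) μ^0/0! = e^(−2.28) · 2.28^0/1 ≈ 0.1023.

0.1023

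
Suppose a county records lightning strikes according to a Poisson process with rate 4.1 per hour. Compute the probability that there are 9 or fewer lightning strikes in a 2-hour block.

0.6915

Over the interval, μ = 4.1 × 2 = 8.2 (a 2-hour block = 2 hours).
P(N ≤ 9) = Σ_{j=0}^{9} e^(−μ) μ^j/j! ≈ 0.6915.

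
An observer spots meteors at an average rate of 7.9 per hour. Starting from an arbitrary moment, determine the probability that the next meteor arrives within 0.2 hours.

0.7940

Inter-arrival times are exponential with rate λ = 7.9 per hour.
P(T ≤ 0.2) = 1 − e^(−λt) = 1 − e^(−7.9 × 0.2) = 1 − e^(−1.58) ≈ 0.7940.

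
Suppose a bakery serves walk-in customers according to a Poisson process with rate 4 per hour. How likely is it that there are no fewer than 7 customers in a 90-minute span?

Over the interval, μ = 4 × 1.5 = 6 (a 90-minute span = 1.5 hours).
P(N ≥ 7) = 1 − P(N ≤ 6) = 1 − Σ_{j=0}^{6} e^(−μ) μ^j/j! ≈ 0.3937.

0.3937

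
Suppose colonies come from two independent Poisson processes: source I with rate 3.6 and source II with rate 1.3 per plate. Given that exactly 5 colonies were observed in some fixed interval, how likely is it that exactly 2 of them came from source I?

0.1008

Given the total, each event is independently from source I with probability p = λ_I/(λ_I+λ_II) = 3.6/4.9 ≈ 0.7347.
So K ~ Binomial(5, 3.6/4.9): P(K = 2) = C(5,2) · (3.6/4.9)^2 · (1.3/4.9)^3 ≈ 0.1008.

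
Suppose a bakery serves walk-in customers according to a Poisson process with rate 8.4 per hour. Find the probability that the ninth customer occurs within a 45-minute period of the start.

0.1852

Over the interval, μ = 8.4 × 0.75 = 6.3 (a 45-minute period = 0.75 hours).
The ninth arrival falls in the interval iff at least 9 events occur there: P(S_9 ≤ t) = P(N ≥ 9) = 1 − P(N ≤ 8) ≈ 0.1852.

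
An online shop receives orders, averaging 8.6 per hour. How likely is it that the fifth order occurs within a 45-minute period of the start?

Over the interval, μ = 8.6 × 0.75 = 6.45 (a 45-minute period = 0.75 hours).
The fifth arrival falls in the interval iff at least 5 events occur there: P(S_5 ≤ t) = P(N ≥ 5) = 1 − P(N ≤ 4) ≈ 0.7707.

0.7707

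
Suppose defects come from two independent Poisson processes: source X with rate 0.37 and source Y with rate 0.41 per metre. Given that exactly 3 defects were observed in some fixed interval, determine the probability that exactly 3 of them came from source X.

Given the total, each event is independently from source X with probability p = λ_X/(λ_X+λ_Y) = 0.37/0.78 ≈ 0.4744.
So K ~ Binomial(3, 0.37/0.78): P(K = 3) = C(3,3) · (0.37/0.78)^3 · (0.41/0.78)^0 ≈ 0.1067.

0.1067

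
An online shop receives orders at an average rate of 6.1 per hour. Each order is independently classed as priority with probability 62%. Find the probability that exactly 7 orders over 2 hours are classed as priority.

Thinning: the orders that are classed as priority themselves form a Poisson process with rate 0.62 × 6.1 = 3.782 per hour.
Over the interval, μ = 3.782 × 2 = 7.564 (2 hours).
P(N = 7) = e^(−7.564) · 7.564^7/7! ≈ 0.1458.

0.1458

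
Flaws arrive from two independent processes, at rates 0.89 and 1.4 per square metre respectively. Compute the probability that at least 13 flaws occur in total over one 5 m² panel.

0.3614

Independent Poisson processes superpose: combined rate λ = 0.89 + 1.4 = 2.29 per square metre.
Over the interval, μ = 2.29 × 5 = 11.45 (a 5 m² panel = 5 square metres).
P(N ≥ 13) = 1 − P(N ≤ 12) ≈ 0.3614.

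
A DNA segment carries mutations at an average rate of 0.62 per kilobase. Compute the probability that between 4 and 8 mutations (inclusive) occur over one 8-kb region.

Over the interval, μ = 0.62 × 8 = 4.96 (an 8-kb region = 8 kilobases).
P(4 ≤ N ≤ 8) = Σ_{j=4}^{8} e^(−4.96) · 4.96^j/j! ≈ 0.6638.

0.6638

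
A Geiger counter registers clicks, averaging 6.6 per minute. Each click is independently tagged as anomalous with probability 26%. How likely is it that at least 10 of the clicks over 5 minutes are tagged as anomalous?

0.3574

Thinning: the clicks that are tagged as anomalous themselves form a Poisson process with rate 0.26 × 6.6 = 1.716 per minute.
Over the interval, μ = 1.716 × 5 = 8.58 (5 minutes).
P(N ≥ 10) = 1 − P(N ≤ 9) ≈ 0.3574.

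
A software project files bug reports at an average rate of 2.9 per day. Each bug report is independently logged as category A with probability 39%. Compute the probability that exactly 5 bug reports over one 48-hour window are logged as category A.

0.0514

Thinning: the bug reports that are logged as category A themselves form a Poisson process with rate 0.39 × 2.9 = 1.131 per day.
Over the interval, μ = 1.131 × 2 = 2.262 (a 48-hour window = 2 days).
P(N = 5) = e^(−2.262) · 2.262^5/5! ≈ 0.0514.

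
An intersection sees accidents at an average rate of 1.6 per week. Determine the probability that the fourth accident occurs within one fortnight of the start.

0.3975

Over the interval, μ = 1.6 × 2 = 3.2 (a fortnight = 2 weeks).
The fourth arrival falls in the interval iff at least 4 events occur there: P(S_4 ≤ t) = P(N ≥ 4) = 1 − P(N ≤ 3) ≈ 0.3975.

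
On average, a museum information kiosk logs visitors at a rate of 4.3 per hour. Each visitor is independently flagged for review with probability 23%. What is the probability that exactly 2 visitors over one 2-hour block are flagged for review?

0.2706

Thinning: the visitors that are flagged for review themselves form a Poisson process with rate 0.23 × 4.3 = 0.989 per hour.
Over the interval, μ = 0.989 × 2 = 1.978 (a 2-hour block = 2 hours).
P(N = 2) = e^(−1.978) · 1.978^2/2! ≈ 0.2706.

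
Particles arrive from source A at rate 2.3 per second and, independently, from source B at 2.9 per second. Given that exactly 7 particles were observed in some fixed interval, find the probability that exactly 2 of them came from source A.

0.2216

Given the total, each event is independently from source A with probability p = λ_A/(λ_A+λ_B) = 2.3/5.2 ≈ 0.4423.
So K ~ Binomial(7, 2.3/5.2): P(K = 2) = C(7,2) · (2.3/5.2)^2 · (2.9/5.2)^5 ≈ 0.2216.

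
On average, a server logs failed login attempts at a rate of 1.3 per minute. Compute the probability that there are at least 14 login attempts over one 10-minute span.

Over the interval, μ = 1.3 × 10 = 13 (a 10-minute span = 10 minutes).
P(N ≥ 14) = 1 − P(N ≤ 13) = 1 − Σ_{j=0}^{13} e^(−μ) μ^j/j! ≈ 0.4270.

0.4270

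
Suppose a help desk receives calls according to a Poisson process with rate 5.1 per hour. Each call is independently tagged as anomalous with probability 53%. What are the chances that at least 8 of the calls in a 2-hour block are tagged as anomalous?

0.1791

Thinning: the calls that are tagged as anomalous themselves form a Poisson process with rate 0.53 × 5.1 = 2.703 per hour.
Over the interval, μ = 2.703 × 2 = 5.406 (a 2-hour block = 2 hours).
P(N ≥ 8) = 1 − P(N ≤ 7) ≈ 0.1791.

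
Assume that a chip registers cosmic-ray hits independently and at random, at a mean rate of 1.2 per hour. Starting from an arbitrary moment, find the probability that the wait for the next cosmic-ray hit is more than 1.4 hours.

0.1864

The wait for the next event is exponential with rate λ = 1.2 per hour.
P(T > 1.4) = e^(−λt) = e^(−1.2 × 1.4) = e^(−1.68) ≈ 0.1864.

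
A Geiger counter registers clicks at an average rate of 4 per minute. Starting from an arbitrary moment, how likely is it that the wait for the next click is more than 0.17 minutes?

0.5066

The wait for the next event is exponential with rate λ = 4 per minute.
P(T > 0.17) = e^(−λt) = e^(−4 × 0.17) = e^(−0.68) ≈ 0.5066.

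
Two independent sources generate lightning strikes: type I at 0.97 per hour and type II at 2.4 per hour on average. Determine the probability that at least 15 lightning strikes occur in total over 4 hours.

0.3746

Independent Poisson processes superpose: combined rate λ = 0.97 + 2.4 = 3.37 per hour.
Over the interval, μ = 3.37 × 4 = 13.48 (4 hours).
P(N ≥ 15) = 1 − P(N ≤ 14) ≈ 0.3746.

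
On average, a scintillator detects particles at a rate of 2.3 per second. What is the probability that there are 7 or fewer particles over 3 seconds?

0.6136

Over the interval, μ = 2.3 × 3 = 6.9 (3 seconds).
P(N ≤ 7) = Σ_{j=0}^{7} e^(−μ) μ^j/j! ≈ 0.6136.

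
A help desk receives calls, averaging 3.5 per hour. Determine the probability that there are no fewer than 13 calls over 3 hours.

0.2580

Over the interval, μ = 3.5 × 3 = 10.5 (3 hours).
P(N ≥ 13) = 1 − P(N ≤ 12) = 1 − Σ_{j=0}^{12} e^(−μ) μ^j/j! ≈ 0.2580.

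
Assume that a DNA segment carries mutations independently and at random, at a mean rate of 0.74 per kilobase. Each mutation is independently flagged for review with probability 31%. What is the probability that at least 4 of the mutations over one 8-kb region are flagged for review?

Thinning: the mutations that are flagged for review themselves form a Poisson process with rate 0.31 × 0.74 = 0.2294 per kilobase.
Over the interval, μ = 0.2294 × 8 = 1.8352 (an 8-kb region = 8 kilobases).
P(N ≥ 4) = 1 − P(N ≤ 3) ≈ 0.1144.

0.1144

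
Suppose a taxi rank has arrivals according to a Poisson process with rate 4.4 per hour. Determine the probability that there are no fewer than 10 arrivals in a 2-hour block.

Over the interval, μ = 4.4 × 2 = 8.8 (a 2-hour block = 2 hours).
P(N ≥ 10) = 1 − P(N ≤ 9) = 1 − Σ_{j=0}^{9} e^(−μ) μ^j/j! ≈ 0.3863.

0.3863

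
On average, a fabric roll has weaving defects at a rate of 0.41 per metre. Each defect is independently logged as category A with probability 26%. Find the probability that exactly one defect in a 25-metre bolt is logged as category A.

0.1855

Thinning: the defects that are logged as category A themselves form a Poisson process with rate 0.26 × 0.41 = 0.1066 per metre.
Over the interval, μ = 0.1066 × 25 = 2.665 (a 25-metre bolt = 25 metres).
P(N = 1) = e^(−2.665) · 2.665^1/1! ≈ 0.1855.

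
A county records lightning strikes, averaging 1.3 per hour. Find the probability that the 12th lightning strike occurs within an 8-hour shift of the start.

0.3495

Over the interval, μ = 1.3 × 8 = 10.4 (an 8-hour shift = 8 hours).
The 12th arrival falls in the interval iff at least 12 events occur there: P(S_12 ≤ t) = P(N ≥ 12) = 1 − P(N ≤ 11) ≈ 0.3495.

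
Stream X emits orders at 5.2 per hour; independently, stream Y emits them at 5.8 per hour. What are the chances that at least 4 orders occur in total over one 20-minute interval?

Independent Poisson processes superpose: combined rate λ = 5.2 + 5.8 = 11 per hour.
Over the interval, μ = 11 × 1/3 ≈ 3.66667 (a 20-minute interval = 1/3 hours).
P(N ≥ 4) = 1 − P(N ≤ 3) ≈ 0.4989.

0.4989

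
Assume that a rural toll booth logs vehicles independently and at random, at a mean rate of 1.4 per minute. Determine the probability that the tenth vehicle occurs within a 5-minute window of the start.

0.1695

Over the interval, μ = 1.4 × 5 = 7 (a 5-minute window = 5 minutes).
The tenth arrival falls in the interval iff at least 10 events occur there: P(S_10 ≤ t) = P(N ≥ 10) = 1 − P(N ≤ 9) ≈ 0.1695.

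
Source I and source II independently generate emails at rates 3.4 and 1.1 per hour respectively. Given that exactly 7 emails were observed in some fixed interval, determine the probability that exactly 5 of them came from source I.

Given the total, each event is independently from source I with probability p = λ_I/(λ_I+λ_II) = 3.4/4.5 ≈ 0.7556.
So K ~ Binomial(7, 3.4/4.5): P(K = 5) = C(7,5) · (3.4/4.5)^5 · (1.1/4.5)^2 ≈ 0.3090.

0.3090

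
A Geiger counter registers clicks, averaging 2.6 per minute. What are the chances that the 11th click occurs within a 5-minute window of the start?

0.7483

Over the interval, μ = 2.6 × 5 = 13 (a 5-minute window = 5 minutes).
The 11th arrival falls in the interval iff at least 11 events occur there: P(S_11 ≤ t) = P(N ≥ 11) = 1 − P(N ≤ 10) ≈ 0.7483.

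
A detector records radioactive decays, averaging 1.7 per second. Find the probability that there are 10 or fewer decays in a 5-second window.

0.7634

Over the interval, μ = 1.7 × 5 = 8.5 (a 5-second window = 5 seconds).
P(N ≤ 10) = Σ_{j=0}^{10} e^(−μ) μ^j/j! ≈ 0.7634.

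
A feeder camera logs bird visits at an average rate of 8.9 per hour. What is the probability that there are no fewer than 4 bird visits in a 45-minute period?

Over the interval, μ = 8.9 × 0.75 = 6.675 (a 45-minute period = 0.75 hours).
P(N ≥ 4) = 1 − P(N ≤ 3) = 1 − Σ_{j=0}^{3} e^(−μ) μ^j/j! ≈ 0.8996.

0.8996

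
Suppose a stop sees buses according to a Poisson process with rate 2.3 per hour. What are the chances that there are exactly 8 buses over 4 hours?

0.1286

Over the interval, μ = 2.3 × 4 = 9.2 (4 hours).
P(N = 8) = e^(−μ) μ^8/8! = e^(−9.2) · 9.2^8/40320 ≈ 0.1286.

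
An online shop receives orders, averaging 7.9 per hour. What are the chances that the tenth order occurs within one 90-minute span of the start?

Over the interval, μ = 7.9 × 1.5 = 11.85 (a 90-minute span = 1.5 hours).
The tenth arrival falls in the interval iff at least 10 events occur there: P(S_10 ≤ t) = P(N ≥ 10) = 1 − P(N ≤ 9) ≈ 0.7443.

0.7443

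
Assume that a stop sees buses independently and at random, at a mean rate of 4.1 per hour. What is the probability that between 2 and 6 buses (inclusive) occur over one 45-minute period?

Over the interval, μ = 4.1 × 0.75 = 3.075 (a 45-minute period = 0.75 hours).
P(2 ≤ N ≤ 6) = Σ_{j=2}^{6} e^(−3.075) · 3.075^j/j! ≈ 0.7743.

0.7743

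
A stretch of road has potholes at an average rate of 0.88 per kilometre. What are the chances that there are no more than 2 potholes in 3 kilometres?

0.5084

Over the interval, μ = 0.88 × 3 = 2.64 (3 kilometres).
P(N ≤ 2) = Σ_{j=0}^{2} e^(−μ) μ^j/j! ≈ 0.5084.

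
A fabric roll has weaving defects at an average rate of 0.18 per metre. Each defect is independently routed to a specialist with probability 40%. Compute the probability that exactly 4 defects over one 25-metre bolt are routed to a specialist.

0.0723

Thinning: the defects that are routed to a specialist themselves form a Poisson process with rate 0.4 × 0.18 = 0.072 per metre.
Over the interval, μ = 0.072 × 25 = 1.8 (a 25-metre bolt = 25 metres).
P(N = 4) = e^(−1.8) · 1.8^4/4! ≈ 0.0723.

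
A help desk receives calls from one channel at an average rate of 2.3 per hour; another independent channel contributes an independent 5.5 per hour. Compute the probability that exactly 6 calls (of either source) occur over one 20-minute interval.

Independent Poisson processes superpose: combined rate λ = 2.3 + 5.5 = 7.8 per hour.
Over the interval, μ = 7.8 × 1/3 = 2.6 (a 20-minute interval = 1/3 hours).
P(N = 6) = e^(−2.6) · 2.6^6/6! ≈ 0.0319.

0.0319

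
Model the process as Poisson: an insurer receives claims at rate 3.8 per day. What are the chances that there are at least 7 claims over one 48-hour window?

Over the interval, μ = 3.8 × 2 = 7.6 (a 48-hour window = 2 days).
P(N ≥ 7) = 1 − P(N ≤ 6) = 1 − Σ_{j=0}^{6} e^(−μ) μ^j/j! ≈ 0.6354.

0.6354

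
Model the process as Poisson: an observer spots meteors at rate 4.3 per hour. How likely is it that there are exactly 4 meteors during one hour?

0.1933

With mean μ = 4.3 per hour,
P(N = 4) = e^(−μ) μ^4/4! = e^(−4.3) · 4.3^4/24 ≈ 0.1933.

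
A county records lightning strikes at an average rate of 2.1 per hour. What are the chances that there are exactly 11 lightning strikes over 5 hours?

Over the interval, μ = 2.1 × 5 = 10.5 (5 hours).
P(N = 11) = e^(−μ) μ^11/11! = e^(−10.5) · 10.5^11/39916800 ≈ 0.1180.

0.1180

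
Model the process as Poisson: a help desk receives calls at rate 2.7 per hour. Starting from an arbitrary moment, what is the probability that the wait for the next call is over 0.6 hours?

The wait for the next event is exponential with rate λ = 2.7 per hour.
P(T > 0.6) = e^(−λt) = e^(−2.7 × 0.6) = e^(−1.62) ≈ 0.1979.

0.1979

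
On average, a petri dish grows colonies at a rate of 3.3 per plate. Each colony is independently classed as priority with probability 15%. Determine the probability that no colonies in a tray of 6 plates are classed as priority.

Thinning: the colonies that are classed as priority themselves form a Poisson process with rate 0.15 × 3.3 = 0.495 per plate.
Over the interval, μ = 0.495 × 6 = 2.97 (a tray of 6 plates = 6 plates).
P(N = 0) = e^(−2.97) · 2.97^0/0! ≈ 0.0513.

0.0513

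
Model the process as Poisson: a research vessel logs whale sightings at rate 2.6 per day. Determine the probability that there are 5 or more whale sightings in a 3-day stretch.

Over the interval, μ = 2.6 × 3 = 7.8 (a 3-day stretch = 3 days).
P(N ≥ 5) = 1 − P(N ≤ 4) = 1 − Σ_{j=0}^{4} e^(−μ) μ^j/j! ≈ 0.8883.

0.8883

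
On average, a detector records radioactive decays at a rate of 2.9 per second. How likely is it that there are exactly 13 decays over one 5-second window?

Over the interval, μ = 2.9 × 5 = 14.5 (a 5-second window = 5 seconds).
P(N = 13) = e^(−μ) μ^13/13! = e^(−14.5) · 14.5^13/6227020800 ≈ 0.1014.

0.1014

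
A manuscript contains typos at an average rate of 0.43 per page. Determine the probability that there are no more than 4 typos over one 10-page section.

0.5704

Over the interval, μ = 0.43 × 10 = 4.3 (a 10-page section = 10 pages).
P(N ≤ 4) = Σ_{j=0}^{4} e^(−μ) μ^j/j! ≈ 0.5704.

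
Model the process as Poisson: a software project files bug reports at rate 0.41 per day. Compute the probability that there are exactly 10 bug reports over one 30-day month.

Over the interval, μ = 0.41 × 30 = 12.3 (a 30-day month = 30 days).
P(N = 10) = e^(−μ) μ^10/10! = e^(−12.3) · 12.3^10/3628800 ≈ 0.0994.

0.0994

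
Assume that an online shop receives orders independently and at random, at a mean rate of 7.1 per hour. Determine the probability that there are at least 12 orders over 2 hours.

Over the interval, μ = 7.1 × 2 = 14.2 (2 hours).
P(N ≥ 12) = 1 − P(N ≤ 11) = 1 − Σ_{j=0}^{11} e^(−μ) μ^j/j! ≈ 0.7565.

0.7565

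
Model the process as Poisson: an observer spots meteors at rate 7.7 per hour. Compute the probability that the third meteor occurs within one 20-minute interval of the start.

0.4732

Over the interval, μ = 7.7 × 1/3 ≈ 2.56667 (a 20-minute interval = 1/3 hours).
The third arrival falls in the interval iff at least 3 events occur there: P(S_3 ≤ t) = P(N ≥ 3) = 1 − P(N ≤ 2) ≈ 0.4732.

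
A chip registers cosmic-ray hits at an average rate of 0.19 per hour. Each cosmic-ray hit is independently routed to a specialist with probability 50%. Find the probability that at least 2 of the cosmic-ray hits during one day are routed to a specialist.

0.6645

Thinning: the cosmic-ray hits that are routed to a specialist themselves form a Poisson process with rate 0.5 × 0.19 = 0.095 per hour.
Over the interval, μ = 0.095 × 24 = 2.28 (a day = 24 hours).
P(N ≥ 2) = 1 − P(N ≤ 1) ≈ 0.6645.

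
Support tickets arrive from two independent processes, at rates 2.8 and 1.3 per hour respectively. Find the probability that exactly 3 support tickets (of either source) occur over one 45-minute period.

Independent Poisson processes superpose: combined rate λ = 2.8 + 1.3 = 4.1 per hour.
Over the interval, μ = 4.1 × 0.75 = 3.075 (a 45-minute period = 0.75 hours).
P(N = 3) = e^(−3.075) · 3.075^3/3! ≈ 0.2238.

0.2238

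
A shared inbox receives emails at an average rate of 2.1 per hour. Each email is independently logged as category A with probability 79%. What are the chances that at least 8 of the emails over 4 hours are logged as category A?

0.3472

Thinning: the emails that are logged as category A themselves form a Poisson process with rate 0.79 × 2.1 = 1.659 per hour.
Over the interval, μ = 1.659 × 4 = 6.636 (4 hours).
P(N ≥ 8) = 1 − P(N ≤ 7) ≈ 0.3472.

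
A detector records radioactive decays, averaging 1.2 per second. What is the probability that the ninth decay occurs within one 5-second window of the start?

0.1528

Over the interval, μ = 1.2 × 5 = 6 (a 5-second window = 5 seconds).
The ninth arrival falls in the interval iff at least 9 events occur there: P(S_9 ≤ t) = P(N ≥ 9) = 1 − P(N ≤ 8) ≈ 0.1528.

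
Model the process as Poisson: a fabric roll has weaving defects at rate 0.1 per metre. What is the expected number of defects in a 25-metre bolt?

2.5

E[N] = λt = 0.1 × 25 = 2.5 (a 25-metre bolt = 25 metres).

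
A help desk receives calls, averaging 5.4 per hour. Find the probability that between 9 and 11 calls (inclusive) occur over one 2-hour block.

0.3529

Over the interval, μ = 5.4 × 2 = 10.8 (a 2-hour block = 2 hours).
P(9 ≤ N ≤ 11) = Σ_{j=9}^{11} e^(−10.8) · 10.8^j/j! ≈ 0.3529.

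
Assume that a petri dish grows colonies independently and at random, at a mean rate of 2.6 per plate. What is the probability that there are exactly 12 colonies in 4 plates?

0.1017

Over the interval, μ = 2.6 × 4 = 10.4 (4 plates).
P(N = 12) = e^(−μ) μ^12/12! = e^(−10.4) · 10.4^12/479001600 ≈ 0.1017.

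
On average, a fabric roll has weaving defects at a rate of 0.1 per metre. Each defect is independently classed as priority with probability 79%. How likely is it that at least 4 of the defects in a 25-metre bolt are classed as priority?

Thinning: the defects that are classed as priority themselves form a Poisson process with rate 0.79 × 0.1 = 0.079 per metre.
Over the interval, μ = 0.079 × 25 = 1.975 (a 25-metre bolt = 25 metres).
P(N ≥ 4) = 1 − P(N ≤ 3) ≈ 0.1384.

0.1384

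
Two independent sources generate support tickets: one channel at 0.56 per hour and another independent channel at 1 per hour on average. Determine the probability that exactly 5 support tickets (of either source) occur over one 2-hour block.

Independent Poisson processes superpose: combined rate λ = 0.56 + 1 = 1.56 per hour.
Over the interval, μ = 1.56 × 2 = 3.12 (a 2-hour block = 2 hours).
P(N = 5) = e^(−3.12) · 3.12^5/5! ≈ 0.1088.

0.1088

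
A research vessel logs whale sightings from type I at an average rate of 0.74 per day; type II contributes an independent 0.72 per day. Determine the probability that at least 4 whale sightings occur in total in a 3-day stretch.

Independent Poisson processes superpose: combined rate λ = 0.74 + 0.72 = 1.46 per day.
Over the interval, μ = 1.46 × 3 = 4.38 (a 3-day stretch = 3 days).
P(N ≥ 4) = 1 − P(N ≤ 3) ≈ 0.6371.

0.6371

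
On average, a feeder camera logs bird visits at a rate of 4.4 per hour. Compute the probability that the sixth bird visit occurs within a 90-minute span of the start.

0.6453

Over the interval, μ = 4.4 × 1.5 = 6.6 (a 90-minute span = 1.5 hours).
The sixth arrival falls in the interval iff at least 6 events occur there: P(S_6 ≤ t) = P(N ≥ 6) = 1 − P(N ≤ 5) ≈ 0.6453.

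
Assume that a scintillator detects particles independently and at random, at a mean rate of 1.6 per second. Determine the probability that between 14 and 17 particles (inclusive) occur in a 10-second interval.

Over the interval, μ = 1.6 × 10 = 16 (a 10-second interval = 10 seconds).
P(14 ≤ N ≤ 17) = Σ_{j=14}^{17} e^(−16) · 16^j/j! ≈ 0.3848.

0.3848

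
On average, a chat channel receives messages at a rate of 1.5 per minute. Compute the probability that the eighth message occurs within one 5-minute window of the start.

0.4754

Over the interval, μ = 1.5 × 5 = 7.5 (a 5-minute window = 5 minutes).
The eighth arrival falls in the interval iff at least 8 events occur there: P(S_8 ≤ t) = P(N ≥ 8) = 1 − P(N ≤ 7) ≈ 0.4754.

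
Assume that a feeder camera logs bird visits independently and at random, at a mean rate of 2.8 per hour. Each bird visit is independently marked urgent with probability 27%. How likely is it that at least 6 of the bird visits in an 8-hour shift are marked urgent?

Thinning: the bird visits that are marked urgent themselves form a Poisson process with rate 0.27 × 2.8 = 0.756 per hour.
Over the interval, μ = 0.756 × 8 = 6.048 (an 8-hour shift = 8 hours).
P(N ≥ 6) = 1 − P(N ≤ 5) ≈ 0.5620.

0.5620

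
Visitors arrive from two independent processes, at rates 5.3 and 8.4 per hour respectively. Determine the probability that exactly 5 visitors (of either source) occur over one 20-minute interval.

0.1720

Independent Poisson processes superpose: combined rate λ = 5.3 + 8.4 = 13.7 per hour.
Over the interval, μ = 13.7 × 1/3 ≈ 4.56667 (a 20-minute interval = 1/3 hours).
P(N = 5) = e^(−4.56667) · 4.56667^5/5! ≈ 0.1720.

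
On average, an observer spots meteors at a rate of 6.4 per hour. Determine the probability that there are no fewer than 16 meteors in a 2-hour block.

Over the interval, μ = 6.4 × 2 = 12.8 (a 2-hour block = 2 hours).
P(N ≥ 16) = 1 − P(N ≤ 15) = 1 − Σ_{j=0}^{15} e^(−μ) μ^j/j! ≈ 0.2190.

0.2190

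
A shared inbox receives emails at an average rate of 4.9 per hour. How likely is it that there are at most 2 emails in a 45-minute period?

Over the interval, μ = 4.9 × 0.75 = 3.675 (a 45-minute period = 0.75 hours).
P(N ≤ 2) = Σ_{j=0}^{2} e^(−μ) μ^j/j! ≈ 0.2897.

0.2897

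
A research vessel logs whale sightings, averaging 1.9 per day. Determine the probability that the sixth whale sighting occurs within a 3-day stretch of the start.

0.5050

Over the interval, μ = 1.9 × 3 = 5.7 (a 3-day stretch = 3 days).
The sixth arrival falls in the interval iff at least 6 events occur there: P(S_6 ≤ t) = P(N ≥ 6) = 1 − P(N ≤ 5) ≈ 0.5050.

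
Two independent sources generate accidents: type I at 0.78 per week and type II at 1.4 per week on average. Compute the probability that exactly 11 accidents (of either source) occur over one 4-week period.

Independent Poisson processes superpose: combined rate λ = 0.78 + 1.4 = 2.18 per week.
Over the interval, μ = 2.18 × 4 = 8.72 (a 4-week period = 4 weeks).
P(N = 11) = e^(−8.72) · 8.72^11/11! ≈ 0.0907.

0.0907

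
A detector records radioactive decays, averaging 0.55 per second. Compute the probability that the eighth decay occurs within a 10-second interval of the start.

0.1905

Over the interval, μ = 0.55 × 10 = 5.5 (a 10-second interval = 10 seconds).
The eighth arrival falls in the interval iff at least 8 events occur there: P(S_8 ≤ t) = P(N ≥ 8) = 1 − P(N ≤ 7) ≈ 0.1905.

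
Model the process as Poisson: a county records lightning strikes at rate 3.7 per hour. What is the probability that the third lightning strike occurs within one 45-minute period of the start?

0.5246

Over the interval, μ = 3.7 × 0.75 = 2.775 (a 45-minute period = 0.75 hours).
The third arrival falls in the interval iff at least 3 events occur there: P(S_3 ≤ t) = P(N ≥ 3) = 1 − P(N ≤ 2) ≈ 0.5246.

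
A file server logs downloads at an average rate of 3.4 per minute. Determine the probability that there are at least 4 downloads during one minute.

With mean μ = 3.4 per minute,
P(N ≥ 4) = 1 − P(N ≤ 3) = 1 − Σ_{j=0}^{3} e^(−μ) μ^j/j! ≈ 0.4416.

0.4416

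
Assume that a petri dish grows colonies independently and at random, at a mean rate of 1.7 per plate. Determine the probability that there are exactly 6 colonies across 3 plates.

0.1490

Over the interval, μ = 1.7 × 3 = 5.1 (3 plates).
P(N = 6) = e^(−μ) μ^6/6! = e^(−5.1) · 5.1^6/720 ≈ 0.1490.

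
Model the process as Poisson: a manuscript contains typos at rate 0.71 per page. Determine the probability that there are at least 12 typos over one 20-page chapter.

Over the interval, μ = 0.71 × 20 = 14.2 (a 20-page chapter = 20 pages).
P(N ≥ 12) = 1 − P(N ≤ 11) = 1 − Σ_{j=0}^{11} e^(−μ) μ^j/j! ≈ 0.7565.

0.7565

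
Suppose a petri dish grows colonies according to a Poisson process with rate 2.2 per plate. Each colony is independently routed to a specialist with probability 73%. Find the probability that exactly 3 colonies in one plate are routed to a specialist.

Thinning: the colonies that are routed to a specialist themselves form a Poisson process with rate 0.73 × 2.2 = 1.606 per plate.
So μ = 1.606.
P(N = 3) = e^(−1.606) · 1.606^3/3! ≈ 0.1386.

0.1386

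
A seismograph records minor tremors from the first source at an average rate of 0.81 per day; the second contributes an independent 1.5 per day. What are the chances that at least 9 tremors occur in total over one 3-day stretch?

Independent Poisson processes superpose: combined rate λ = 0.81 + 1.5 = 2.31 per day.
Over the interval, μ = 2.31 × 3 = 6.93 (a 3-day stretch = 3 days).
P(N ≥ 9) = 1 − P(N ≤ 8) ≈ 0.2618.

0.2618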